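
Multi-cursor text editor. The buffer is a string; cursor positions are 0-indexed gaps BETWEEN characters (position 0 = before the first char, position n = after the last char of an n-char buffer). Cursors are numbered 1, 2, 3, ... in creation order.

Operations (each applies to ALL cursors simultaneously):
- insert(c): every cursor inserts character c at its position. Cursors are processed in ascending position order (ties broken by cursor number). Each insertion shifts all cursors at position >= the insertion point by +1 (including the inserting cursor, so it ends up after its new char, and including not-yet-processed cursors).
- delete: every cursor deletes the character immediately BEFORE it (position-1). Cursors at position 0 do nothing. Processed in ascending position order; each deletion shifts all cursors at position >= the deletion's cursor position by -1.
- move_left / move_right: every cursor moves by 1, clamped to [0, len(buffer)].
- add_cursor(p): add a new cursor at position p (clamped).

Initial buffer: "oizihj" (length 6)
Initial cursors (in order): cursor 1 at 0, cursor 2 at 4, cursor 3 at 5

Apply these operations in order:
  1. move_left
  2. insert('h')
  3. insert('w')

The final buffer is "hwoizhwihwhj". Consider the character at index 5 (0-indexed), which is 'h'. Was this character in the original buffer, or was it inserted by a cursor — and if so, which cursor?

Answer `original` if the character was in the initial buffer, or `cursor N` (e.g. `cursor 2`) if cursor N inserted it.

After op 1 (move_left): buffer="oizihj" (len 6), cursors c1@0 c2@3 c3@4, authorship ......
After op 2 (insert('h')): buffer="hoizhihhj" (len 9), cursors c1@1 c2@5 c3@7, authorship 1...2.3..
After op 3 (insert('w')): buffer="hwoizhwihwhj" (len 12), cursors c1@2 c2@7 c3@10, authorship 11...22.33..
Authorship (.=original, N=cursor N): 1 1 . . . 2 2 . 3 3 . .
Index 5: author = 2

Answer: cursor 2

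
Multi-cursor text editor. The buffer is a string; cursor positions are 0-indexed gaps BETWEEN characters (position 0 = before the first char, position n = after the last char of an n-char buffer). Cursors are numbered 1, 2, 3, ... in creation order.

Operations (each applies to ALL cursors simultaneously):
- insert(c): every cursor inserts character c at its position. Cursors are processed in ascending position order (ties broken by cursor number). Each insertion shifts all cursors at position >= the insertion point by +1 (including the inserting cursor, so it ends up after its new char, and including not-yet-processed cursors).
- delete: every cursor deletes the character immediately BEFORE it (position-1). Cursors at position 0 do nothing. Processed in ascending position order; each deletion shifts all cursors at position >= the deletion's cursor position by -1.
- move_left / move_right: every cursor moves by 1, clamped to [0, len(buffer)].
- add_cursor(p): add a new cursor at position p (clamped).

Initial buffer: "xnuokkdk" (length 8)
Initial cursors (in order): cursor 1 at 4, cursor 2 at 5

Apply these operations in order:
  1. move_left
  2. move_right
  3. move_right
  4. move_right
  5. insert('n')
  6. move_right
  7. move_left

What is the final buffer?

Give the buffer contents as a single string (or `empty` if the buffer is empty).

After op 1 (move_left): buffer="xnuokkdk" (len 8), cursors c1@3 c2@4, authorship ........
After op 2 (move_right): buffer="xnuokkdk" (len 8), cursors c1@4 c2@5, authorship ........
After op 3 (move_right): buffer="xnuokkdk" (len 8), cursors c1@5 c2@6, authorship ........
After op 4 (move_right): buffer="xnuokkdk" (len 8), cursors c1@6 c2@7, authorship ........
After op 5 (insert('n')): buffer="xnuokkndnk" (len 10), cursors c1@7 c2@9, authorship ......1.2.
After op 6 (move_right): buffer="xnuokkndnk" (len 10), cursors c1@8 c2@10, authorship ......1.2.
After op 7 (move_left): buffer="xnuokkndnk" (len 10), cursors c1@7 c2@9, authorship ......1.2.

Answer: xnuokkndnk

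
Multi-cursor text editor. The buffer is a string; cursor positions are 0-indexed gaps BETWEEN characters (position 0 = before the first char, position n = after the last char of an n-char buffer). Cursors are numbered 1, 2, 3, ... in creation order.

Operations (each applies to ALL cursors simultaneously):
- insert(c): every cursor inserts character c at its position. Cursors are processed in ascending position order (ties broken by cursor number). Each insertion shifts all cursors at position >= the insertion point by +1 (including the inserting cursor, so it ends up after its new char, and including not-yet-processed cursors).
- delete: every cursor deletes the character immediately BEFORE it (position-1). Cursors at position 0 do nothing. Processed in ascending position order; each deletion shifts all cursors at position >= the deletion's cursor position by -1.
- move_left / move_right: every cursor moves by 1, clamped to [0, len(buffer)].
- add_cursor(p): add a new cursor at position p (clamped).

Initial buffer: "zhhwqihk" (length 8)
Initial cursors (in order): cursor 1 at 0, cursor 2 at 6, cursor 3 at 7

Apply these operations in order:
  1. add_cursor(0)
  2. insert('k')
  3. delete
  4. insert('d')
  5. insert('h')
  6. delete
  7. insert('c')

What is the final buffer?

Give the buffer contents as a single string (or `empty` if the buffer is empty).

Answer: ddcczhhwqidchdck

Derivation:
After op 1 (add_cursor(0)): buffer="zhhwqihk" (len 8), cursors c1@0 c4@0 c2@6 c3@7, authorship ........
After op 2 (insert('k')): buffer="kkzhhwqikhkk" (len 12), cursors c1@2 c4@2 c2@9 c3@11, authorship 14......2.3.
After op 3 (delete): buffer="zhhwqihk" (len 8), cursors c1@0 c4@0 c2@6 c3@7, authorship ........
After op 4 (insert('d')): buffer="ddzhhwqidhdk" (len 12), cursors c1@2 c4@2 c2@9 c3@11, authorship 14......2.3.
After op 5 (insert('h')): buffer="ddhhzhhwqidhhdhk" (len 16), cursors c1@4 c4@4 c2@12 c3@15, authorship 1414......22.33.
After op 6 (delete): buffer="ddzhhwqidhdk" (len 12), cursors c1@2 c4@2 c2@9 c3@11, authorship 14......2.3.
After op 7 (insert('c')): buffer="ddcczhhwqidchdck" (len 16), cursors c1@4 c4@4 c2@12 c3@15, authorship 1414......22.33.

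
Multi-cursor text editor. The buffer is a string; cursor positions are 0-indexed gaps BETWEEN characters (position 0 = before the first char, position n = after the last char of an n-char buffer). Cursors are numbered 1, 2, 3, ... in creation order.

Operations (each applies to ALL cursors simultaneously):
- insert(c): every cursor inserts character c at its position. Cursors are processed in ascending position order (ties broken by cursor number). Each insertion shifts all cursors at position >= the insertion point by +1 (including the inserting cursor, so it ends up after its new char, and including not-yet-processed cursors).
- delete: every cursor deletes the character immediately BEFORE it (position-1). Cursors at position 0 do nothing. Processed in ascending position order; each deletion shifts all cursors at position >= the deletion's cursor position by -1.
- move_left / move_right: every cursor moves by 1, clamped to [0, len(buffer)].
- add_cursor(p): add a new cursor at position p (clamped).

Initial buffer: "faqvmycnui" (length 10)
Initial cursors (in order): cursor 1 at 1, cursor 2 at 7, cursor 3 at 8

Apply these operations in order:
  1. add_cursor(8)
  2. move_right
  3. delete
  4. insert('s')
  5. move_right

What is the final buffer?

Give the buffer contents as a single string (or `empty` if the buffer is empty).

After op 1 (add_cursor(8)): buffer="faqvmycnui" (len 10), cursors c1@1 c2@7 c3@8 c4@8, authorship ..........
After op 2 (move_right): buffer="faqvmycnui" (len 10), cursors c1@2 c2@8 c3@9 c4@9, authorship ..........
After op 3 (delete): buffer="fqvmyi" (len 6), cursors c1@1 c2@5 c3@5 c4@5, authorship ......
After op 4 (insert('s')): buffer="fsqvmysssi" (len 10), cursors c1@2 c2@9 c3@9 c4@9, authorship .1....234.
After op 5 (move_right): buffer="fsqvmysssi" (len 10), cursors c1@3 c2@10 c3@10 c4@10, authorship .1....234.

Answer: fsqvmysssi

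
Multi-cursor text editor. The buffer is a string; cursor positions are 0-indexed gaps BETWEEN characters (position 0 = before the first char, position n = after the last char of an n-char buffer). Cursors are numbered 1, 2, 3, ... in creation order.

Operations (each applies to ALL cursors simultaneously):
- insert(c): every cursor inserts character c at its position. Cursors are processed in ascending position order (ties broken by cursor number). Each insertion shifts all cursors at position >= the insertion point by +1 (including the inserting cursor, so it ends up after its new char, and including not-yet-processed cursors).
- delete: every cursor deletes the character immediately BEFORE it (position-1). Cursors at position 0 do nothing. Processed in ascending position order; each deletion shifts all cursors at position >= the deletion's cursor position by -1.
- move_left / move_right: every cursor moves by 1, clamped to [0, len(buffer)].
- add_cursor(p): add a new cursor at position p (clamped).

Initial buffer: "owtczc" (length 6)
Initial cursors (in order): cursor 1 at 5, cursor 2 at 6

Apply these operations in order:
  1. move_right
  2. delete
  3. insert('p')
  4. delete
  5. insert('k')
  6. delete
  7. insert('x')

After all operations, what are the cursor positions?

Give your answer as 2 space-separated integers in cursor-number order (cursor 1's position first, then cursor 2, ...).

Answer: 6 6

Derivation:
After op 1 (move_right): buffer="owtczc" (len 6), cursors c1@6 c2@6, authorship ......
After op 2 (delete): buffer="owtc" (len 4), cursors c1@4 c2@4, authorship ....
After op 3 (insert('p')): buffer="owtcpp" (len 6), cursors c1@6 c2@6, authorship ....12
After op 4 (delete): buffer="owtc" (len 4), cursors c1@4 c2@4, authorship ....
After op 5 (insert('k')): buffer="owtckk" (len 6), cursors c1@6 c2@6, authorship ....12
After op 6 (delete): buffer="owtc" (len 4), cursors c1@4 c2@4, authorship ....
After op 7 (insert('x')): buffer="owtcxx" (len 6), cursors c1@6 c2@6, authorship ....12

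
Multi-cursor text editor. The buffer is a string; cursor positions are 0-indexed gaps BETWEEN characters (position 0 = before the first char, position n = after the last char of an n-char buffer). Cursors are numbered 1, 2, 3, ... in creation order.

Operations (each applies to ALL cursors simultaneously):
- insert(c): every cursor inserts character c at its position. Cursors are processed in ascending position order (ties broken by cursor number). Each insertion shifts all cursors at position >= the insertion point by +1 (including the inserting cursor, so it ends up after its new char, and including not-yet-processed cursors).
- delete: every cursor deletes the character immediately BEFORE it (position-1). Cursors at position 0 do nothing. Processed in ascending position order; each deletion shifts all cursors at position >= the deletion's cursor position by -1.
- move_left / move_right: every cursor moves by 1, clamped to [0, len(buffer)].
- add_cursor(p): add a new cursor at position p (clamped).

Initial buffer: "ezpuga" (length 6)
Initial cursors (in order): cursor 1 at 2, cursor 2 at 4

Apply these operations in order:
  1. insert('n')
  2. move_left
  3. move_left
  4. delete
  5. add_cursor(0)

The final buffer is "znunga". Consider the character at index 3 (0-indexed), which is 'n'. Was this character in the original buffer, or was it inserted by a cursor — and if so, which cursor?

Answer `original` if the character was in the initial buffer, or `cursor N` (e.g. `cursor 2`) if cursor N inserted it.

After op 1 (insert('n')): buffer="eznpunga" (len 8), cursors c1@3 c2@6, authorship ..1..2..
After op 2 (move_left): buffer="eznpunga" (len 8), cursors c1@2 c2@5, authorship ..1..2..
After op 3 (move_left): buffer="eznpunga" (len 8), cursors c1@1 c2@4, authorship ..1..2..
After op 4 (delete): buffer="znunga" (len 6), cursors c1@0 c2@2, authorship .1.2..
After op 5 (add_cursor(0)): buffer="znunga" (len 6), cursors c1@0 c3@0 c2@2, authorship .1.2..
Authorship (.=original, N=cursor N): . 1 . 2 . .
Index 3: author = 2

Answer: cursor 2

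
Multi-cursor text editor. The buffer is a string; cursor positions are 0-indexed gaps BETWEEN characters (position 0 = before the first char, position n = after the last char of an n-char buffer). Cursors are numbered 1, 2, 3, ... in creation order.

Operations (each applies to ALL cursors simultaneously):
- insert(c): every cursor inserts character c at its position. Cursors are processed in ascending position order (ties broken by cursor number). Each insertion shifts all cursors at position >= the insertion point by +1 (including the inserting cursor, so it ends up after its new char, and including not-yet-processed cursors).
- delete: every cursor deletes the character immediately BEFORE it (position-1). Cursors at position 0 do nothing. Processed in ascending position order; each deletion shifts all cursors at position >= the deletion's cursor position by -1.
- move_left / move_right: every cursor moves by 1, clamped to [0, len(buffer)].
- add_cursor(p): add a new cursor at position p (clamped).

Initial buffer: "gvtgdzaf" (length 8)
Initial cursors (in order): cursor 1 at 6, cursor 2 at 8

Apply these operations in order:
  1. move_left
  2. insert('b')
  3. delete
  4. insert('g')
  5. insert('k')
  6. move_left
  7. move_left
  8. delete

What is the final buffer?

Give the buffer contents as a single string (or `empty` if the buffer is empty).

After op 1 (move_left): buffer="gvtgdzaf" (len 8), cursors c1@5 c2@7, authorship ........
After op 2 (insert('b')): buffer="gvtgdbzabf" (len 10), cursors c1@6 c2@9, authorship .....1..2.
After op 3 (delete): buffer="gvtgdzaf" (len 8), cursors c1@5 c2@7, authorship ........
After op 4 (insert('g')): buffer="gvtgdgzagf" (len 10), cursors c1@6 c2@9, authorship .....1..2.
After op 5 (insert('k')): buffer="gvtgdgkzagkf" (len 12), cursors c1@7 c2@11, authorship .....11..22.
After op 6 (move_left): buffer="gvtgdgkzagkf" (len 12), cursors c1@6 c2@10, authorship .....11..22.
After op 7 (move_left): buffer="gvtgdgkzagkf" (len 12), cursors c1@5 c2@9, authorship .....11..22.
After op 8 (delete): buffer="gvtggkzgkf" (len 10), cursors c1@4 c2@7, authorship ....11.22.

Answer: gvtggkzgkf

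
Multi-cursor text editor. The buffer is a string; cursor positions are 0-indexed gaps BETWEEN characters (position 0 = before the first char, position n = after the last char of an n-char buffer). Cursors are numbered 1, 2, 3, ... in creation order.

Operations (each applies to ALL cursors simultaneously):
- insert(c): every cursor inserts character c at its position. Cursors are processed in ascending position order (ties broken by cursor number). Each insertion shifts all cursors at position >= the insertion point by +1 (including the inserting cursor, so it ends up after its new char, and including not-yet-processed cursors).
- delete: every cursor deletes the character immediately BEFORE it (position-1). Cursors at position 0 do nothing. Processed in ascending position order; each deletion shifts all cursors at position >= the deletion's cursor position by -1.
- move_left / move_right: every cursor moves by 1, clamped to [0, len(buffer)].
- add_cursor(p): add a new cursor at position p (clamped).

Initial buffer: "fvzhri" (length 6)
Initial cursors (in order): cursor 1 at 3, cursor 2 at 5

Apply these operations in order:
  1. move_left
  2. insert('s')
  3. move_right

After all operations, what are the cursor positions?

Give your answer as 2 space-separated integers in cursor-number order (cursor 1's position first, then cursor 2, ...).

After op 1 (move_left): buffer="fvzhri" (len 6), cursors c1@2 c2@4, authorship ......
After op 2 (insert('s')): buffer="fvszhsri" (len 8), cursors c1@3 c2@6, authorship ..1..2..
After op 3 (move_right): buffer="fvszhsri" (len 8), cursors c1@4 c2@7, authorship ..1..2..

Answer: 4 7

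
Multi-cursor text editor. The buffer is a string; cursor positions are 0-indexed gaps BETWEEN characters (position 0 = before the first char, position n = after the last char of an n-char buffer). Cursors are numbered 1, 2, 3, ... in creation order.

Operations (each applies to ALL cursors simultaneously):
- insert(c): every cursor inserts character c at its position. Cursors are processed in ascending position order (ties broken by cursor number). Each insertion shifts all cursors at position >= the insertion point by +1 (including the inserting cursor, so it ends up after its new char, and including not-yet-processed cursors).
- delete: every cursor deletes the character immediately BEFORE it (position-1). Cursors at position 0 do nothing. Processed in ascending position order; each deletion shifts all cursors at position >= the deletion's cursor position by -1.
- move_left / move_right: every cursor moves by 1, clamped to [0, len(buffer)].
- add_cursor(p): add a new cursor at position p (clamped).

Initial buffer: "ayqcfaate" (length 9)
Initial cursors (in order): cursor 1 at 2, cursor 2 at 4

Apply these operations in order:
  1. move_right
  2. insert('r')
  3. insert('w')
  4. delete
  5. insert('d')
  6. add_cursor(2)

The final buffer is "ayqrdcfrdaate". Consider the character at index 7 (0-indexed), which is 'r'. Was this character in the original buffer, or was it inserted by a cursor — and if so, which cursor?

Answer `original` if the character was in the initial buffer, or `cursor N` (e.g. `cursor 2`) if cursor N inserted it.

Answer: cursor 2

Derivation:
After op 1 (move_right): buffer="ayqcfaate" (len 9), cursors c1@3 c2@5, authorship .........
After op 2 (insert('r')): buffer="ayqrcfraate" (len 11), cursors c1@4 c2@7, authorship ...1..2....
After op 3 (insert('w')): buffer="ayqrwcfrwaate" (len 13), cursors c1@5 c2@9, authorship ...11..22....
After op 4 (delete): buffer="ayqrcfraate" (len 11), cursors c1@4 c2@7, authorship ...1..2....
After op 5 (insert('d')): buffer="ayqrdcfrdaate" (len 13), cursors c1@5 c2@9, authorship ...11..22....
After op 6 (add_cursor(2)): buffer="ayqrdcfrdaate" (len 13), cursors c3@2 c1@5 c2@9, authorship ...11..22....
Authorship (.=original, N=cursor N): . . . 1 1 . . 2 2 . . . .
Index 7: author = 2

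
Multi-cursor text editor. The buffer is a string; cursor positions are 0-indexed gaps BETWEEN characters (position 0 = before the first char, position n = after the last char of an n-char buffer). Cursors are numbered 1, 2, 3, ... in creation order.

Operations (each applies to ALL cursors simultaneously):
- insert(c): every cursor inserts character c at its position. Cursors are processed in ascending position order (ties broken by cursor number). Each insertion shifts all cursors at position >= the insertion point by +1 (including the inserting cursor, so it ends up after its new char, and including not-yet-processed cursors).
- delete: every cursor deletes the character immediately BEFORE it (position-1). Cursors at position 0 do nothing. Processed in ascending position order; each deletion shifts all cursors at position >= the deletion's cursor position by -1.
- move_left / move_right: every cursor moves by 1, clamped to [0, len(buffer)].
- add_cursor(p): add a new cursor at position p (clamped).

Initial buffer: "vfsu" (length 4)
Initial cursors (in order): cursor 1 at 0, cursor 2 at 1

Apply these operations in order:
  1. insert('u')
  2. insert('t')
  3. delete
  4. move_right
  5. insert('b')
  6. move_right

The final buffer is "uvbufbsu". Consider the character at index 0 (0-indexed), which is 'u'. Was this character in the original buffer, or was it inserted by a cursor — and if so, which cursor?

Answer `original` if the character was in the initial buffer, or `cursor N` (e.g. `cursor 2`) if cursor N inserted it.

After op 1 (insert('u')): buffer="uvufsu" (len 6), cursors c1@1 c2@3, authorship 1.2...
After op 2 (insert('t')): buffer="utvutfsu" (len 8), cursors c1@2 c2@5, authorship 11.22...
After op 3 (delete): buffer="uvufsu" (len 6), cursors c1@1 c2@3, authorship 1.2...
After op 4 (move_right): buffer="uvufsu" (len 6), cursors c1@2 c2@4, authorship 1.2...
After op 5 (insert('b')): buffer="uvbufbsu" (len 8), cursors c1@3 c2@6, authorship 1.12.2..
After op 6 (move_right): buffer="uvbufbsu" (len 8), cursors c1@4 c2@7, authorship 1.12.2..
Authorship (.=original, N=cursor N): 1 . 1 2 . 2 . .
Index 0: author = 1

Answer: cursor 1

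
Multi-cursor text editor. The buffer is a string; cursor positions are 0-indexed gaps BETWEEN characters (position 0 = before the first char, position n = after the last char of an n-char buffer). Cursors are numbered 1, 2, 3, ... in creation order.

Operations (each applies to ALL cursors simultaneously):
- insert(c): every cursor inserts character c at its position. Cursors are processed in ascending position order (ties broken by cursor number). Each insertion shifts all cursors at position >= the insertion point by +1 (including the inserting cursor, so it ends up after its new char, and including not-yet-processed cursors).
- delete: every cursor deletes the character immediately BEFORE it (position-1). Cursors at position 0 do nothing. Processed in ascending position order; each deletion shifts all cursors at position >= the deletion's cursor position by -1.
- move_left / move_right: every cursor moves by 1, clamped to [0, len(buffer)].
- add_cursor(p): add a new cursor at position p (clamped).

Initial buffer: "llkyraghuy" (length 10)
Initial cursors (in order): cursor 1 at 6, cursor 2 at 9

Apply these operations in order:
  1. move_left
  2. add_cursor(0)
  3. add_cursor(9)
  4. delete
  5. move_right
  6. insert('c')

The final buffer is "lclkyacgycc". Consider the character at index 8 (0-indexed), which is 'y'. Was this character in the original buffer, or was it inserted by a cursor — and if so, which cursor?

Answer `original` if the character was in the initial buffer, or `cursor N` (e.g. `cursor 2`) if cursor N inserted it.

Answer: original

Derivation:
After op 1 (move_left): buffer="llkyraghuy" (len 10), cursors c1@5 c2@8, authorship ..........
After op 2 (add_cursor(0)): buffer="llkyraghuy" (len 10), cursors c3@0 c1@5 c2@8, authorship ..........
After op 3 (add_cursor(9)): buffer="llkyraghuy" (len 10), cursors c3@0 c1@5 c2@8 c4@9, authorship ..........
After op 4 (delete): buffer="llkyagy" (len 7), cursors c3@0 c1@4 c2@6 c4@6, authorship .......
After op 5 (move_right): buffer="llkyagy" (len 7), cursors c3@1 c1@5 c2@7 c4@7, authorship .......
After op 6 (insert('c')): buffer="lclkyacgycc" (len 11), cursors c3@2 c1@7 c2@11 c4@11, authorship .3....1..24
Authorship (.=original, N=cursor N): . 3 . . . . 1 . . 2 4
Index 8: author = original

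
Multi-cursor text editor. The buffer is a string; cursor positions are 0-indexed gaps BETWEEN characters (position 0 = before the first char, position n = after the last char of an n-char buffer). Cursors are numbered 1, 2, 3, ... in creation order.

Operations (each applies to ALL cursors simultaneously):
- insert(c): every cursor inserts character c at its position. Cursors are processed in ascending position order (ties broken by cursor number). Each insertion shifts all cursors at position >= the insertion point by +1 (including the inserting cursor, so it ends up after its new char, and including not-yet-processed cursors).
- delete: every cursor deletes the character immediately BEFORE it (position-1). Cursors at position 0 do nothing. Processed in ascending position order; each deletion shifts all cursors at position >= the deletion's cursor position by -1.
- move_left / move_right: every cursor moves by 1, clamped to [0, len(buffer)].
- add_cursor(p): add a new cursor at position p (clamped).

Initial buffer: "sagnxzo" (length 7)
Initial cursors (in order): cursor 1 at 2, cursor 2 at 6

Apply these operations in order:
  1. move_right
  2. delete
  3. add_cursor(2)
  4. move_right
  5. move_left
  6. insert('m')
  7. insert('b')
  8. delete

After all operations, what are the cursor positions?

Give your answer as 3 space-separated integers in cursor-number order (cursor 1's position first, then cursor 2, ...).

Answer: 4 7 4

Derivation:
After op 1 (move_right): buffer="sagnxzo" (len 7), cursors c1@3 c2@7, authorship .......
After op 2 (delete): buffer="sanxz" (len 5), cursors c1@2 c2@5, authorship .....
After op 3 (add_cursor(2)): buffer="sanxz" (len 5), cursors c1@2 c3@2 c2@5, authorship .....
After op 4 (move_right): buffer="sanxz" (len 5), cursors c1@3 c3@3 c2@5, authorship .....
After op 5 (move_left): buffer="sanxz" (len 5), cursors c1@2 c3@2 c2@4, authorship .....
After op 6 (insert('m')): buffer="sammnxmz" (len 8), cursors c1@4 c3@4 c2@7, authorship ..13..2.
After op 7 (insert('b')): buffer="sammbbnxmbz" (len 11), cursors c1@6 c3@6 c2@10, authorship ..1313..22.
After op 8 (delete): buffer="sammnxmz" (len 8), cursors c1@4 c3@4 c2@7, authorship ..13..2.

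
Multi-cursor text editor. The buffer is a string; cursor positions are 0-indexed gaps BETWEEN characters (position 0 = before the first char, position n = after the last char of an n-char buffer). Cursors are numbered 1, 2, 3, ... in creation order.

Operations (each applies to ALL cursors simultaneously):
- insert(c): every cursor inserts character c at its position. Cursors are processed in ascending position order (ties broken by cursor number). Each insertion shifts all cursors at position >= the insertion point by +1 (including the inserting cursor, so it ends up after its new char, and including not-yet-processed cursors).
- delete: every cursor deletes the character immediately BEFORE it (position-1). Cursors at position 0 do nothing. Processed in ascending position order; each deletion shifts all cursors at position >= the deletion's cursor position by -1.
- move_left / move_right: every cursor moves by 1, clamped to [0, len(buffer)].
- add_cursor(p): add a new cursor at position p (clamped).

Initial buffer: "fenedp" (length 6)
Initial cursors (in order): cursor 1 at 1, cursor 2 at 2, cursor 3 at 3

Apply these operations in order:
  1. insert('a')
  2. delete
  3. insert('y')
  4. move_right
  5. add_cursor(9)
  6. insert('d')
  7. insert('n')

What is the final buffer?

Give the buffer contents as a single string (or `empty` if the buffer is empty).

Answer: fyednyndnyedndpdn

Derivation:
After op 1 (insert('a')): buffer="faeanaedp" (len 9), cursors c1@2 c2@4 c3@6, authorship .1.2.3...
After op 2 (delete): buffer="fenedp" (len 6), cursors c1@1 c2@2 c3@3, authorship ......
After op 3 (insert('y')): buffer="fyeynyedp" (len 9), cursors c1@2 c2@4 c3@6, authorship .1.2.3...
After op 4 (move_right): buffer="fyeynyedp" (len 9), cursors c1@3 c2@5 c3@7, authorship .1.2.3...
After op 5 (add_cursor(9)): buffer="fyeynyedp" (len 9), cursors c1@3 c2@5 c3@7 c4@9, authorship .1.2.3...
After op 6 (insert('d')): buffer="fyedyndyeddpd" (len 13), cursors c1@4 c2@7 c3@10 c4@13, authorship .1.12.23.3..4
After op 7 (insert('n')): buffer="fyednyndnyedndpdn" (len 17), cursors c1@5 c2@9 c3@13 c4@17, authorship .1.112.223.33..44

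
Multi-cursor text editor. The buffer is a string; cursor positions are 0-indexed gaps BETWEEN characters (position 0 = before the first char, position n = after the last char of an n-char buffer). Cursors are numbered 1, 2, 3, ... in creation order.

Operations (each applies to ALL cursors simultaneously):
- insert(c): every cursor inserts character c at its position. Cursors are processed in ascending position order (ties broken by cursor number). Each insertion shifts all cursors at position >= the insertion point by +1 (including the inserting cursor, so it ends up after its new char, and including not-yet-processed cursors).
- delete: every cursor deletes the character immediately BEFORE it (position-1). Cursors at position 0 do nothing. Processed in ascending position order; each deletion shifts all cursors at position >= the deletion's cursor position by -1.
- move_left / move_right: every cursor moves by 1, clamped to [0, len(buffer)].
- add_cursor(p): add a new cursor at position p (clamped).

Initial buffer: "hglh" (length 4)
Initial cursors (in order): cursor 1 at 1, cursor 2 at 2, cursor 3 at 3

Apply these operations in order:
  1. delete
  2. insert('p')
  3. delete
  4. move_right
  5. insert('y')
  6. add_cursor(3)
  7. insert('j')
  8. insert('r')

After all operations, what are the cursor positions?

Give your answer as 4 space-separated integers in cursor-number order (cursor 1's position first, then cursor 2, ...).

Answer: 12 12 12 5

Derivation:
After op 1 (delete): buffer="h" (len 1), cursors c1@0 c2@0 c3@0, authorship .
After op 2 (insert('p')): buffer="ppph" (len 4), cursors c1@3 c2@3 c3@3, authorship 123.
After op 3 (delete): buffer="h" (len 1), cursors c1@0 c2@0 c3@0, authorship .
After op 4 (move_right): buffer="h" (len 1), cursors c1@1 c2@1 c3@1, authorship .
After op 5 (insert('y')): buffer="hyyy" (len 4), cursors c1@4 c2@4 c3@4, authorship .123
After op 6 (add_cursor(3)): buffer="hyyy" (len 4), cursors c4@3 c1@4 c2@4 c3@4, authorship .123
After op 7 (insert('j')): buffer="hyyjyjjj" (len 8), cursors c4@4 c1@8 c2@8 c3@8, authorship .1243123
After op 8 (insert('r')): buffer="hyyjryjjjrrr" (len 12), cursors c4@5 c1@12 c2@12 c3@12, authorship .12443123123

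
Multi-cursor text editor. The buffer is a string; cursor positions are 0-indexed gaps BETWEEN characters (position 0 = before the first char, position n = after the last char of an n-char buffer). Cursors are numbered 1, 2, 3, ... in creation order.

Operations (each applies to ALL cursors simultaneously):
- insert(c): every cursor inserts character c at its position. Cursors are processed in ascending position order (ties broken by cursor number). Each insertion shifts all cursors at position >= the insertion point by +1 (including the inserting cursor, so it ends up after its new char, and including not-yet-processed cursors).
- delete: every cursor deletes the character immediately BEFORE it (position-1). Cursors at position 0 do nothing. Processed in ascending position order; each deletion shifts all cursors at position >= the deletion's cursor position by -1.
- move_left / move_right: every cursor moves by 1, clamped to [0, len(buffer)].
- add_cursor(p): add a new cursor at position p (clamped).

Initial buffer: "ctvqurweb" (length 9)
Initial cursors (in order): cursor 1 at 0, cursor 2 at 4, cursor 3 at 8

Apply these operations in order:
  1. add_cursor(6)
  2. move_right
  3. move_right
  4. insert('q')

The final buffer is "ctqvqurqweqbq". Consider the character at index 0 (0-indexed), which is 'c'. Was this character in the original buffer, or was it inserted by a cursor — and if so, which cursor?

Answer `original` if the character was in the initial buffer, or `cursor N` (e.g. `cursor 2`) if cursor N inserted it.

Answer: original

Derivation:
After op 1 (add_cursor(6)): buffer="ctvqurweb" (len 9), cursors c1@0 c2@4 c4@6 c3@8, authorship .........
After op 2 (move_right): buffer="ctvqurweb" (len 9), cursors c1@1 c2@5 c4@7 c3@9, authorship .........
After op 3 (move_right): buffer="ctvqurweb" (len 9), cursors c1@2 c2@6 c4@8 c3@9, authorship .........
After op 4 (insert('q')): buffer="ctqvqurqweqbq" (len 13), cursors c1@3 c2@8 c4@11 c3@13, authorship ..1....2..4.3
Authorship (.=original, N=cursor N): . . 1 . . . . 2 . . 4 . 3
Index 0: author = original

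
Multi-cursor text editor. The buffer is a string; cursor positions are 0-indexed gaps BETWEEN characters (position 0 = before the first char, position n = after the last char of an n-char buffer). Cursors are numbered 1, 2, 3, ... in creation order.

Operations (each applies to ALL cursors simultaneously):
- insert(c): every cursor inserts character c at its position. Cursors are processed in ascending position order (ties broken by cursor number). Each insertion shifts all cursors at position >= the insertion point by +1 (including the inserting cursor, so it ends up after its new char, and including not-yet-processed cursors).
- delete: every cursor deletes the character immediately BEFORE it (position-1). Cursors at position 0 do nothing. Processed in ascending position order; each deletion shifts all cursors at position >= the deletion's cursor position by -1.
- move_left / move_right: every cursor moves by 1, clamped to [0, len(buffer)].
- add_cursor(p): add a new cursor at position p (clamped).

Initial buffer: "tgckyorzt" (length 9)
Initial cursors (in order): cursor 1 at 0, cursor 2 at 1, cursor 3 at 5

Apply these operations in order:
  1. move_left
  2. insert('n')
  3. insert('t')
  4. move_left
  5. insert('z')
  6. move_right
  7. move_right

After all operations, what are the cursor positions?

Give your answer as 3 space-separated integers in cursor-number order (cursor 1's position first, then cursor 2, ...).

After op 1 (move_left): buffer="tgckyorzt" (len 9), cursors c1@0 c2@0 c3@4, authorship .........
After op 2 (insert('n')): buffer="nntgcknyorzt" (len 12), cursors c1@2 c2@2 c3@7, authorship 12....3.....
After op 3 (insert('t')): buffer="nntttgckntyorzt" (len 15), cursors c1@4 c2@4 c3@10, authorship 1212....33.....
After op 4 (move_left): buffer="nntttgckntyorzt" (len 15), cursors c1@3 c2@3 c3@9, authorship 1212....33.....
After op 5 (insert('z')): buffer="nntzzttgcknztyorzt" (len 18), cursors c1@5 c2@5 c3@12, authorship 121122....333.....
After op 6 (move_right): buffer="nntzzttgcknztyorzt" (len 18), cursors c1@6 c2@6 c3@13, authorship 121122....333.....
After op 7 (move_right): buffer="nntzzttgcknztyorzt" (len 18), cursors c1@7 c2@7 c3@14, authorship 121122....333.....

Answer: 7 7 14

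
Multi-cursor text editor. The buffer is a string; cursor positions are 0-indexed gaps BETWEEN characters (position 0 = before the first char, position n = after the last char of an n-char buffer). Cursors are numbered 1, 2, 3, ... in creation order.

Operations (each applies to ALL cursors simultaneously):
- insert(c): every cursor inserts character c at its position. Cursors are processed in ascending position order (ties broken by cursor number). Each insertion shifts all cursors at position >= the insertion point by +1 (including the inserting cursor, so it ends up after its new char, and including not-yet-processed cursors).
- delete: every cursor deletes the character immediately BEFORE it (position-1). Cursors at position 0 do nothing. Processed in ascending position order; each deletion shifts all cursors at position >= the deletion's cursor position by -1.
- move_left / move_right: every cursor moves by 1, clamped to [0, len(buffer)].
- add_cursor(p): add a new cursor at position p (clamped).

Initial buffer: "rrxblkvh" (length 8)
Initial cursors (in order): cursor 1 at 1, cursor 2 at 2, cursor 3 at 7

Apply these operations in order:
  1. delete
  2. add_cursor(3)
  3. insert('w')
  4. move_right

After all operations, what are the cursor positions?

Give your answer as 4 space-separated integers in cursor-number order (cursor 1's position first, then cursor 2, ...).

Answer: 3 3 9 7

Derivation:
After op 1 (delete): buffer="xblkh" (len 5), cursors c1@0 c2@0 c3@4, authorship .....
After op 2 (add_cursor(3)): buffer="xblkh" (len 5), cursors c1@0 c2@0 c4@3 c3@4, authorship .....
After op 3 (insert('w')): buffer="wwxblwkwh" (len 9), cursors c1@2 c2@2 c4@6 c3@8, authorship 12...4.3.
After op 4 (move_right): buffer="wwxblwkwh" (len 9), cursors c1@3 c2@3 c4@7 c3@9, authorship 12...4.3.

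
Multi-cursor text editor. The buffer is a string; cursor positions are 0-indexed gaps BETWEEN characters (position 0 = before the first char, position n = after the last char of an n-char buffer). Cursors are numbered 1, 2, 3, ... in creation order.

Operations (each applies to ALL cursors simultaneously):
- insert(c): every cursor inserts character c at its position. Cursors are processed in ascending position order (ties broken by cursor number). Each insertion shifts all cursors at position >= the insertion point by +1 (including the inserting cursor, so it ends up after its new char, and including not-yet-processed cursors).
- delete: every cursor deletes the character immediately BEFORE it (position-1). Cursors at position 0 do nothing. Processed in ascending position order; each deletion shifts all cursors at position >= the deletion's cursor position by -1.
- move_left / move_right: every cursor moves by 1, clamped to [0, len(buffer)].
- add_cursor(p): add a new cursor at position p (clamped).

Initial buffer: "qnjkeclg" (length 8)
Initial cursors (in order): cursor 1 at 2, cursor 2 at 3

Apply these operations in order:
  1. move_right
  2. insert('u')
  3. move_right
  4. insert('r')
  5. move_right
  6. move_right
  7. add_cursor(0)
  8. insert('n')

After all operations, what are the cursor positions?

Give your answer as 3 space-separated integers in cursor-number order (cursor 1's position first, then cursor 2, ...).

After op 1 (move_right): buffer="qnjkeclg" (len 8), cursors c1@3 c2@4, authorship ........
After op 2 (insert('u')): buffer="qnjukueclg" (len 10), cursors c1@4 c2@6, authorship ...1.2....
After op 3 (move_right): buffer="qnjukueclg" (len 10), cursors c1@5 c2@7, authorship ...1.2....
After op 4 (insert('r')): buffer="qnjukruerclg" (len 12), cursors c1@6 c2@9, authorship ...1.12.2...
After op 5 (move_right): buffer="qnjukruerclg" (len 12), cursors c1@7 c2@10, authorship ...1.12.2...
After op 6 (move_right): buffer="qnjukruerclg" (len 12), cursors c1@8 c2@11, authorship ...1.12.2...
After op 7 (add_cursor(0)): buffer="qnjukruerclg" (len 12), cursors c3@0 c1@8 c2@11, authorship ...1.12.2...
After op 8 (insert('n')): buffer="nqnjukruenrclng" (len 15), cursors c3@1 c1@10 c2@14, authorship 3...1.12.12..2.

Answer: 10 14 1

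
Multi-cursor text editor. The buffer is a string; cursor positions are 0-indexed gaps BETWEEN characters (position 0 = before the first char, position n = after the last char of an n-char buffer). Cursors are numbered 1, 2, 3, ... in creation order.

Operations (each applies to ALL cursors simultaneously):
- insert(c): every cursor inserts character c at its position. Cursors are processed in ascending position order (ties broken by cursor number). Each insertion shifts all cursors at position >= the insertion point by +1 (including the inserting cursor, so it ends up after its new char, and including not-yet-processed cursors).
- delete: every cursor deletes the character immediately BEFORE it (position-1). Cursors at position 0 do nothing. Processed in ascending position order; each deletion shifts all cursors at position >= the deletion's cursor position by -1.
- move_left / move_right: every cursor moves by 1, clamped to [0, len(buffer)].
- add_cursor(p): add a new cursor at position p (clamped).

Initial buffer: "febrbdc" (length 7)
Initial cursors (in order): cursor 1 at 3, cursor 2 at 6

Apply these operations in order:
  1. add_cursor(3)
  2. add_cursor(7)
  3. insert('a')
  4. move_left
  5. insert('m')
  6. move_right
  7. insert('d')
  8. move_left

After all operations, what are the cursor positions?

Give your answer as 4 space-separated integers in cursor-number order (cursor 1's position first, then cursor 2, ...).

Answer: 8 14 8 18

Derivation:
After op 1 (add_cursor(3)): buffer="febrbdc" (len 7), cursors c1@3 c3@3 c2@6, authorship .......
After op 2 (add_cursor(7)): buffer="febrbdc" (len 7), cursors c1@3 c3@3 c2@6 c4@7, authorship .......
After op 3 (insert('a')): buffer="febaarbdaca" (len 11), cursors c1@5 c3@5 c2@9 c4@11, authorship ...13...2.4
After op 4 (move_left): buffer="febaarbdaca" (len 11), cursors c1@4 c3@4 c2@8 c4@10, authorship ...13...2.4
After op 5 (insert('m')): buffer="febammarbdmacma" (len 15), cursors c1@6 c3@6 c2@11 c4@14, authorship ...1133...22.44
After op 6 (move_right): buffer="febammarbdmacma" (len 15), cursors c1@7 c3@7 c2@12 c4@15, authorship ...1133...22.44
After op 7 (insert('d')): buffer="febammaddrbdmadcmad" (len 19), cursors c1@9 c3@9 c2@15 c4@19, authorship ...113313...222.444
After op 8 (move_left): buffer="febammaddrbdmadcmad" (len 19), cursors c1@8 c3@8 c2@14 c4@18, authorship ...113313...222.444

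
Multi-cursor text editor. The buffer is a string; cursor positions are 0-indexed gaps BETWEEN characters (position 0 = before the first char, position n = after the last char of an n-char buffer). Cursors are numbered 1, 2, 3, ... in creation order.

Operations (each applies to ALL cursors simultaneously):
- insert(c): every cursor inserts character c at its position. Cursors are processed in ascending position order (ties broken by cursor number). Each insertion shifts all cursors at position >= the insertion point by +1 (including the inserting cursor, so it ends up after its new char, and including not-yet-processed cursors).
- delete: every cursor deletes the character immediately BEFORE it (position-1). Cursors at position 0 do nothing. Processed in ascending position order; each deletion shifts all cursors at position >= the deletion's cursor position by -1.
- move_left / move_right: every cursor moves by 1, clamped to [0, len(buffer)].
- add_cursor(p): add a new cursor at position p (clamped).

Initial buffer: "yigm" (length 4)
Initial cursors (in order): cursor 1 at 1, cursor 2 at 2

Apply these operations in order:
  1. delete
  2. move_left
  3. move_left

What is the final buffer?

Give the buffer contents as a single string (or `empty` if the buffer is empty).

Answer: gm

Derivation:
After op 1 (delete): buffer="gm" (len 2), cursors c1@0 c2@0, authorship ..
After op 2 (move_left): buffer="gm" (len 2), cursors c1@0 c2@0, authorship ..
After op 3 (move_left): buffer="gm" (len 2), cursors c1@0 c2@0, authorship ..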